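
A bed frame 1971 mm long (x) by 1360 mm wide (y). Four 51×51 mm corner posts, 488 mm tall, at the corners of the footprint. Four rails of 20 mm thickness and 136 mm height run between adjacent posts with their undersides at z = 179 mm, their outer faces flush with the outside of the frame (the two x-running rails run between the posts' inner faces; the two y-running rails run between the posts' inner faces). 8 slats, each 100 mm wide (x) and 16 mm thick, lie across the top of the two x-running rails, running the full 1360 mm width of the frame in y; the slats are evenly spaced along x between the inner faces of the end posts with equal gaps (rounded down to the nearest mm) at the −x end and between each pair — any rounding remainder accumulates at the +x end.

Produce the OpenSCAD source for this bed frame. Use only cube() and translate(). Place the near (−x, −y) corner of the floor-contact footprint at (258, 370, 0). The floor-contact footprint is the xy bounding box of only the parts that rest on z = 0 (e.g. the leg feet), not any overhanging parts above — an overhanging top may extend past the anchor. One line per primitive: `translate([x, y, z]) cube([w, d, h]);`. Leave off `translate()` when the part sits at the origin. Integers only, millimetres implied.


translate([258, 370, 0]) cube([51, 51, 488]);
translate([258, 1679, 0]) cube([51, 51, 488]);
translate([2178, 370, 0]) cube([51, 51, 488]);
translate([2178, 1679, 0]) cube([51, 51, 488]);
translate([309, 370, 179]) cube([1869, 20, 136]);
translate([309, 1710, 179]) cube([1869, 20, 136]);
translate([258, 421, 179]) cube([20, 1258, 136]);
translate([2209, 421, 179]) cube([20, 1258, 136]);
translate([427, 370, 315]) cube([100, 1360, 16]);
translate([645, 370, 315]) cube([100, 1360, 16]);
translate([863, 370, 315]) cube([100, 1360, 16]);
translate([1081, 370, 315]) cube([100, 1360, 16]);
translate([1299, 370, 315]) cube([100, 1360, 16]);
translate([1517, 370, 315]) cube([100, 1360, 16]);
translate([1735, 370, 315]) cube([100, 1360, 16]);
translate([1953, 370, 315]) cube([100, 1360, 16]);


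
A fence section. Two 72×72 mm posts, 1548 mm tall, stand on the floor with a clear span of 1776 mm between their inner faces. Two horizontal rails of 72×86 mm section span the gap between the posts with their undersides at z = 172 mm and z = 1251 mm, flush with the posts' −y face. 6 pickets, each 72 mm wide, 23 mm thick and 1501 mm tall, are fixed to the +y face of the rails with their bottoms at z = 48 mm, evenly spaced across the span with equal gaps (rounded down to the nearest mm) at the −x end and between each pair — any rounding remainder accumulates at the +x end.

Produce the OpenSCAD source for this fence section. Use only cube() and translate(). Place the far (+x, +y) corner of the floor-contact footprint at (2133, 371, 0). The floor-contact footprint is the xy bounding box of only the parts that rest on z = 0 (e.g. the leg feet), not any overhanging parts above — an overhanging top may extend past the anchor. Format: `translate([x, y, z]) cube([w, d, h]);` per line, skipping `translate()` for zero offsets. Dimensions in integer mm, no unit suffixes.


translate([213, 299, 0]) cube([72, 72, 1548]);
translate([2061, 299, 0]) cube([72, 72, 1548]);
translate([285, 299, 172]) cube([1776, 72, 86]);
translate([285, 299, 1251]) cube([1776, 72, 86]);
translate([477, 371, 48]) cube([72, 23, 1501]);
translate([741, 371, 48]) cube([72, 23, 1501]);
translate([1005, 371, 48]) cube([72, 23, 1501]);
translate([1269, 371, 48]) cube([72, 23, 1501]);
translate([1533, 371, 48]) cube([72, 23, 1501]);
translate([1797, 371, 48]) cube([72, 23, 1501]);


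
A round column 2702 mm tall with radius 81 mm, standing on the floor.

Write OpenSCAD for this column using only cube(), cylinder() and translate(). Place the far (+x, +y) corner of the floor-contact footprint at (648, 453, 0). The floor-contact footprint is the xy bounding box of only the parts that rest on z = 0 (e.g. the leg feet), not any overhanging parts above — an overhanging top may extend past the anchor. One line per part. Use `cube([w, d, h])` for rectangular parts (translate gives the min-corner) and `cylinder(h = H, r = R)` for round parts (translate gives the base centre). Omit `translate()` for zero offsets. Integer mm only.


translate([567, 372, 0]) cylinder(h = 2702, r = 81);


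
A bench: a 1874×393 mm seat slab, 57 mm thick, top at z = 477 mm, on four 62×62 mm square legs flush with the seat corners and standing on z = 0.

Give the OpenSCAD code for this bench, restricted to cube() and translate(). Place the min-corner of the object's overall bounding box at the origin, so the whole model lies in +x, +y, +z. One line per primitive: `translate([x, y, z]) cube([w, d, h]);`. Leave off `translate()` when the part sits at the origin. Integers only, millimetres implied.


translate([0, 0, 420]) cube([1874, 393, 57]);
cube([62, 62, 420]);
translate([0, 331, 0]) cube([62, 62, 420]);
translate([1812, 0, 0]) cube([62, 62, 420]);
translate([1812, 331, 0]) cube([62, 62, 420]);


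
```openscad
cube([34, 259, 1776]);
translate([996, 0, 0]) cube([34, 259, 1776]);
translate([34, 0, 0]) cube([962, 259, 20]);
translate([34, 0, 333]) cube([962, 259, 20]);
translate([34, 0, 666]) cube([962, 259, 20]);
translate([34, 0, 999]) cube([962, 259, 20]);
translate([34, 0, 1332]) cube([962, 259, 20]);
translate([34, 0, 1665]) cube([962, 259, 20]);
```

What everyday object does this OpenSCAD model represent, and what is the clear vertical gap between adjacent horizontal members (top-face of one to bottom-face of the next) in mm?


A bookshelf. The clear shelf gap is 313 mm.

Two tall side panels with 6 horizontal boards between them — a bookshelf. The first two shelf undersides are at z = 0 and z = 333; with shelf thickness 20, the clear gap is 333 − 0 − 20 = 313 mm.


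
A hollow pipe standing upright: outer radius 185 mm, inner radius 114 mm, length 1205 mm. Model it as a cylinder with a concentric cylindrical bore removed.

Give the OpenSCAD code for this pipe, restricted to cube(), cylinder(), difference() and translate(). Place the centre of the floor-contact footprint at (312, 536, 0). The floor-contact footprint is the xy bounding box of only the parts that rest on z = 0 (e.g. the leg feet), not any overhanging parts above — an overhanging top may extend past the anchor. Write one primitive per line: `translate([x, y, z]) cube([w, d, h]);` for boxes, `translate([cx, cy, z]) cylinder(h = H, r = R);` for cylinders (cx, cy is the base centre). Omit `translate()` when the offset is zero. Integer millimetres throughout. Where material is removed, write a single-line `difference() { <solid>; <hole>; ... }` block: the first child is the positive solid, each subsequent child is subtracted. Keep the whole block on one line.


difference() { translate([312, 536, 0]) cylinder(h = 1205, r = 185); translate([312, 536, 0]) cylinder(h = 1205, r = 114); }


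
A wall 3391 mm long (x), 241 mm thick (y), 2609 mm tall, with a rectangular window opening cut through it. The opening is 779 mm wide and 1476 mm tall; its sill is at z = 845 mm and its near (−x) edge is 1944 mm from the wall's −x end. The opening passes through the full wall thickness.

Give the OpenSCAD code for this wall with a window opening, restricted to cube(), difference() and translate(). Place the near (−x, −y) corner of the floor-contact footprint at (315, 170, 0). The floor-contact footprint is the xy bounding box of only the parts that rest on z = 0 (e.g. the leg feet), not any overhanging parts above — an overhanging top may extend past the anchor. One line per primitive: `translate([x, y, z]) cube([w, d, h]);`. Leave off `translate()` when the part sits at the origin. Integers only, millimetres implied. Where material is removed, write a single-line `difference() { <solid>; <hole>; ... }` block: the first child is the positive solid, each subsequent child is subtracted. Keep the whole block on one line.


difference() { translate([315, 170, 0]) cube([3391, 241, 2609]); translate([2259, 170, 845]) cube([779, 241, 1476]); }


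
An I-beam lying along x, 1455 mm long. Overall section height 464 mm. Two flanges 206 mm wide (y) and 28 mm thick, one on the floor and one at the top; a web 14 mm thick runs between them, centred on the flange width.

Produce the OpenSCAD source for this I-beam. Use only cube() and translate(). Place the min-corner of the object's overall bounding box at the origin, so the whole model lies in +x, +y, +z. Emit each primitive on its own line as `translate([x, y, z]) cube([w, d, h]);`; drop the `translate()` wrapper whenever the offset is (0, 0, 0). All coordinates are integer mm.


cube([1455, 206, 28]);
translate([0, 96, 28]) cube([1455, 14, 408]);
translate([0, 0, 436]) cube([1455, 206, 28]);


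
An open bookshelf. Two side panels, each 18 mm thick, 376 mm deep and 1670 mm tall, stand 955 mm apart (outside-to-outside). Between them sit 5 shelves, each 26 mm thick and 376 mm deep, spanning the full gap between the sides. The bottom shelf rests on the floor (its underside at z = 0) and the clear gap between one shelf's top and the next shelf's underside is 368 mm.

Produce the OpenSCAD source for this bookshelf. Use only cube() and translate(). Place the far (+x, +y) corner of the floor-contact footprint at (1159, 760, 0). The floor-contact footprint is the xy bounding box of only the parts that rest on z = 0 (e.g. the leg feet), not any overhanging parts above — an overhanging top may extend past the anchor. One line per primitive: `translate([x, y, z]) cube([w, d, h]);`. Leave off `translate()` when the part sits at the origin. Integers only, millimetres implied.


translate([204, 384, 0]) cube([18, 376, 1670]);
translate([1141, 384, 0]) cube([18, 376, 1670]);
translate([222, 384, 0]) cube([919, 376, 26]);
translate([222, 384, 394]) cube([919, 376, 26]);
translate([222, 384, 788]) cube([919, 376, 26]);
translate([222, 384, 1182]) cube([919, 376, 26]);
translate([222, 384, 1576]) cube([919, 376, 26]);


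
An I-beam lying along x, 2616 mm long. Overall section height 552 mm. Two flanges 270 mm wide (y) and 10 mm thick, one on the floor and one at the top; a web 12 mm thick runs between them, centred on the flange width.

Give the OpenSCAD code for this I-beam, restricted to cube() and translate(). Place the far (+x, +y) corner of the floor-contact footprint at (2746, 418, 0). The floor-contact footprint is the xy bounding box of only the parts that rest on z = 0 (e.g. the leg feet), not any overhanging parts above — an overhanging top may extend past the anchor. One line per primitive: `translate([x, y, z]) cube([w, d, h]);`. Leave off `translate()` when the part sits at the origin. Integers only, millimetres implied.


translate([130, 148, 0]) cube([2616, 270, 10]);
translate([130, 277, 10]) cube([2616, 12, 532]);
translate([130, 148, 542]) cube([2616, 270, 10]);


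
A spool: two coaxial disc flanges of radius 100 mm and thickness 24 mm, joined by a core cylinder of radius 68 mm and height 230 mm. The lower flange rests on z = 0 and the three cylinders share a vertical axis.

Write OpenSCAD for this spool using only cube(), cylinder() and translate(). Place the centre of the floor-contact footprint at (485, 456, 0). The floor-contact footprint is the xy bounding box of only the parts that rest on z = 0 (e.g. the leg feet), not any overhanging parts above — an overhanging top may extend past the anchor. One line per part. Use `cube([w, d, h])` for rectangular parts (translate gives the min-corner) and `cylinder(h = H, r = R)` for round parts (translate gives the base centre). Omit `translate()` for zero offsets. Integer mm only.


translate([485, 456, 0]) cylinder(h = 24, r = 100);
translate([485, 456, 24]) cylinder(h = 230, r = 68);
translate([485, 456, 254]) cylinder(h = 24, r = 100);


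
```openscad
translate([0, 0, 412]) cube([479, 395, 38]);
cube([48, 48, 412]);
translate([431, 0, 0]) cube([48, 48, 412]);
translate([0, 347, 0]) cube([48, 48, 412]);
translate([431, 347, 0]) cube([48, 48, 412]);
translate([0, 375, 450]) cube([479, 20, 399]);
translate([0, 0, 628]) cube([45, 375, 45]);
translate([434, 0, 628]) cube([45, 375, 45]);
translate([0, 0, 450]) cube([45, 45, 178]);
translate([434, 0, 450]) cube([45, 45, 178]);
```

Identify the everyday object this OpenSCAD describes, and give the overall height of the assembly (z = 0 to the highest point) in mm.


A chair. The overall height is 849 mm.

A slab on four corner posts with a tall panel at the back — a chair. The seat slab sits at z = 412 with thickness 38, and the 399 mm backrest starts at the seat top, so the overall height is 412 + 38 + 399 = 849 mm.


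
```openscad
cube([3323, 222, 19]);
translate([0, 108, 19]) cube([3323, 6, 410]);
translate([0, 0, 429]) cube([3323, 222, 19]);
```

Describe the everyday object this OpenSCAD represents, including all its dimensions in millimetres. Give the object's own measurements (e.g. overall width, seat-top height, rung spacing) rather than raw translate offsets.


An I-beam lying along x, 3323 mm long. Overall section height 448 mm. Two flanges 222 mm wide (y) and 19 mm thick, one on the floor and one at the top; a web 6 mm thick runs between them, centred on the flange width.


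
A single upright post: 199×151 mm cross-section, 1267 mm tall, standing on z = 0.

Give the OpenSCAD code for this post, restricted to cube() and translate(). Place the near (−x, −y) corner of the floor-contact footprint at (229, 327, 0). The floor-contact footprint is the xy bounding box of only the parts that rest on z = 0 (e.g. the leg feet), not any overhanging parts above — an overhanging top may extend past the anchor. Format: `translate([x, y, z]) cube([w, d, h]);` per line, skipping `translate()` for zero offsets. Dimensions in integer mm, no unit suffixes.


translate([229, 327, 0]) cube([199, 151, 1267]);


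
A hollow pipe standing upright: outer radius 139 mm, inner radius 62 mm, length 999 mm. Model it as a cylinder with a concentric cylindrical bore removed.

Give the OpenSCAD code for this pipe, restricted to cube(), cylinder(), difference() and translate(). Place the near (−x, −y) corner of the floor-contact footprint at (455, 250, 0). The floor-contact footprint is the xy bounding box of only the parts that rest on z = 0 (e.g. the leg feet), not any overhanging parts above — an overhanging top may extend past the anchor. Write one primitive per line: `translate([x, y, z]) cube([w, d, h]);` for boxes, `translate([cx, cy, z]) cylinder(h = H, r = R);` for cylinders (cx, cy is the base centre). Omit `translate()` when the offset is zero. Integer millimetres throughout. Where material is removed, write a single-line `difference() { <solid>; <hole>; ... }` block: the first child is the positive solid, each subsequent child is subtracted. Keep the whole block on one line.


difference() { translate([594, 389, 0]) cylinder(h = 999, r = 139); translate([594, 389, 0]) cylinder(h = 999, r = 62); }


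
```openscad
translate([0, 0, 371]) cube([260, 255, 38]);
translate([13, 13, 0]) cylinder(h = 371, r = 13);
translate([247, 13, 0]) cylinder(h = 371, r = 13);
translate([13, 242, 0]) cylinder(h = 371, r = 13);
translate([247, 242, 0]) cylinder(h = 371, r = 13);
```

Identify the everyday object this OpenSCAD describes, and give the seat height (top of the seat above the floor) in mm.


A stool. The seat height is 409 mm.

A 260×255×38 slab at z = 371 on four corner cylinders — a stool. The seat top is 371 + 38 = 409 mm.


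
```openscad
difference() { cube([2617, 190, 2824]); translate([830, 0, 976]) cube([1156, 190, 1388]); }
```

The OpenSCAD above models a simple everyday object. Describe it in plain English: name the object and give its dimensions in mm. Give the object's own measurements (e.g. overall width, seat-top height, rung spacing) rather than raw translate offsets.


A wall 2617 mm long (x), 190 mm thick (y), 2824 mm tall, with a rectangular window opening cut through it. The opening is 1156 mm wide and 1388 mm tall; its sill is at z = 976 mm and its near (−x) edge is 830 mm from the wall's −x end. The opening passes through the full wall thickness.


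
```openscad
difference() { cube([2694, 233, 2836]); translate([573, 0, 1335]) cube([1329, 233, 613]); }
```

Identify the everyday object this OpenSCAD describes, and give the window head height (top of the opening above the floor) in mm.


A wall with a window opening. The window head height is 1948 mm.

A wall with a rectangular opening subtracted — a window. Sill at z = 1335, opening 613 mm tall, so the head is at 1335 + 613 = 1948 mm.


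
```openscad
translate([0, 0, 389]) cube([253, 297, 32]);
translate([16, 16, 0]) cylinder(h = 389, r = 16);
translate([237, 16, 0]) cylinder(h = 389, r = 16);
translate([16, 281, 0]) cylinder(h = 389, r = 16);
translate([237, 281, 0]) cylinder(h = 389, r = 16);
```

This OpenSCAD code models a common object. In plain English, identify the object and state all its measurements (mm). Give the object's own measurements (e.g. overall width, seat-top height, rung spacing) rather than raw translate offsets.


A four-legged stool. The seat is a 253×297×32 mm slab whose top surface is at z = 421 mm; four round legs, each 32 mm in diameter, run from the floor (z = 0) to the underside of the seat, each leg's axis is inset half a diameter from the nearest pair of seat edges (so the leg's bounding box is flush with the corner).


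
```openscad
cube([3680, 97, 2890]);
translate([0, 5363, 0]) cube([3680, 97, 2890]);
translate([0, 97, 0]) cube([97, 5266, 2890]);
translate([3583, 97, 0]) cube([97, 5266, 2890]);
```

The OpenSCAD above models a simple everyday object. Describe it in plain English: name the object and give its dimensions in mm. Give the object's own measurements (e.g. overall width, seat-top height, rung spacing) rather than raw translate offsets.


The wall frame of a small rectangular building: four walls, each 2890 mm tall and 97 mm thick, enclosing a footprint 3680 mm (x) by 5460 mm (y) outside-to-outside, with no floor or roof. The front and back walls (the −y and +y sides) span the full width; the two side walls fit between them.


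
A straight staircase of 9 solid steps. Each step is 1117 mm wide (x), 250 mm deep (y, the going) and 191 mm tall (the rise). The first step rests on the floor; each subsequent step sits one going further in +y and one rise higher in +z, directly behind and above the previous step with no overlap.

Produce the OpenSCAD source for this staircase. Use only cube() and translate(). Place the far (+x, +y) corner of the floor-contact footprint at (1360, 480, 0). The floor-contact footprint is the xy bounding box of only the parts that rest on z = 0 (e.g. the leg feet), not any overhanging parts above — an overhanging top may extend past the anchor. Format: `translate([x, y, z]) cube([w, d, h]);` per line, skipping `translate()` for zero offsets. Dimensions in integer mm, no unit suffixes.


translate([243, 230, 0]) cube([1117, 250, 191]);
translate([243, 480, 191]) cube([1117, 250, 191]);
translate([243, 730, 382]) cube([1117, 250, 191]);
translate([243, 980, 573]) cube([1117, 250, 191]);
translate([243, 1230, 764]) cube([1117, 250, 191]);
translate([243, 1480, 955]) cube([1117, 250, 191]);
translate([243, 1730, 1146]) cube([1117, 250, 191]);
translate([243, 1980, 1337]) cube([1117, 250, 191]);
translate([243, 2230, 1528]) cube([1117, 250, 191]);


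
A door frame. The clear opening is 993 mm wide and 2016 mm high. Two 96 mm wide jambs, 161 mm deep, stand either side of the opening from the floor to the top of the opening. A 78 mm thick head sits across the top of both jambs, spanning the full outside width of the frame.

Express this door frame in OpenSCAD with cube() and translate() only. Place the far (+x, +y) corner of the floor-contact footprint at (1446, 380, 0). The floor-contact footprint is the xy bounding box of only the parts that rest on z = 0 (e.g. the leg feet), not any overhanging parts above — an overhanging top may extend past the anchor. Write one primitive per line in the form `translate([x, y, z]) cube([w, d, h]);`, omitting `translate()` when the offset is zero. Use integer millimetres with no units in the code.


translate([261, 219, 0]) cube([96, 161, 2016]);
translate([1350, 219, 0]) cube([96, 161, 2016]);
translate([261, 219, 2016]) cube([1185, 161, 78]);


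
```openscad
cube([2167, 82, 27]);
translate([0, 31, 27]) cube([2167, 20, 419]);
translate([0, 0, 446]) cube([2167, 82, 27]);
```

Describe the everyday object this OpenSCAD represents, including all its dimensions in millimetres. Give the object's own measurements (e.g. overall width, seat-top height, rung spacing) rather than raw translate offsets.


An I-beam lying along x, 2167 mm long. Overall section height 473 mm. Two flanges 82 mm wide (y) and 27 mm thick, one on the floor and one at the top; a web 20 mm thick runs between them, centred on the flange width.


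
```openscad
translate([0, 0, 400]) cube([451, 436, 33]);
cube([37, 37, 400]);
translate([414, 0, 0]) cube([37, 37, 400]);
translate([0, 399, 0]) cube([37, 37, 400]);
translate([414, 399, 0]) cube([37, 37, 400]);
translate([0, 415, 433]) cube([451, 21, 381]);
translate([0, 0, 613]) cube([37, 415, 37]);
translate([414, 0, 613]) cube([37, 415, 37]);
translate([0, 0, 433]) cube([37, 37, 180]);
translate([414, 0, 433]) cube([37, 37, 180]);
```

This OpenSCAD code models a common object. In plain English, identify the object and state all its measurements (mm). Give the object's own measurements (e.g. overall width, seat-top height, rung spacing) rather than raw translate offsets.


A chair. The seat is a 451×436×33 mm slab with its top at z = 433 mm, on four 37×37 mm corner legs (flush with the seat edges, standing on z = 0). A flat backrest 21 mm thick, 381 mm tall, spans the full seat width and rises from the seat top along its +y edge, rear face flush with the rear of the seat. Two armrests of 37×37 mm section run along each side from the seat's front edge to the front of the backrest, top faces 217 mm above the seat top and outer faces flush with the seat's x-edges; a 37×37 mm post under the front of each armrest stands on the seat at the front corner.


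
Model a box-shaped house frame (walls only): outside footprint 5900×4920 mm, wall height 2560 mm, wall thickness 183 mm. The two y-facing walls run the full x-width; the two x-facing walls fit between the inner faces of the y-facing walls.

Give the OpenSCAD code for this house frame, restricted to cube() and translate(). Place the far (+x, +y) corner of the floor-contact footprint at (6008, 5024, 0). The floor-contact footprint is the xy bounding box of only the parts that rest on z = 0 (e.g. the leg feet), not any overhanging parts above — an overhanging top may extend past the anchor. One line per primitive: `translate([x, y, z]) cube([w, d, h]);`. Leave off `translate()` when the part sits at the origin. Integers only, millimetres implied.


translate([108, 104, 0]) cube([5900, 183, 2560]);
translate([108, 4841, 0]) cube([5900, 183, 2560]);
translate([108, 287, 0]) cube([183, 4554, 2560]);
translate([5825, 287, 0]) cube([183, 4554, 2560]);


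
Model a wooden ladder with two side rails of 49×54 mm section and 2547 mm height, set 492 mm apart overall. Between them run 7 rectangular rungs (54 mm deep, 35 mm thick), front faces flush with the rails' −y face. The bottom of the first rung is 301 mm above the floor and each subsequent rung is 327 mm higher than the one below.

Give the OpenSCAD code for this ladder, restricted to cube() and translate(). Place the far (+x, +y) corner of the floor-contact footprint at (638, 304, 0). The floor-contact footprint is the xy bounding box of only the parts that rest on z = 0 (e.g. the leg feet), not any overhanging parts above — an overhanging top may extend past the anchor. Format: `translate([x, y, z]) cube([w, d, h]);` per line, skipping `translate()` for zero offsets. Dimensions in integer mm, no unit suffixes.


// rung span = 492 - 2*49 = 394
// rung[k] z = 301 + k*327
translate([146, 250, 0]) cube([49, 54, 2547]);
translate([589, 250, 0]) cube([49, 54, 2547]);
translate([195, 250, 301]) cube([394, 54, 35]);
translate([195, 250, 628]) cube([394, 54, 35]);
translate([195, 250, 955]) cube([394, 54, 35]);
translate([195, 250, 1282]) cube([394, 54, 35]);
translate([195, 250, 1609]) cube([394, 54, 35]);
translate([195, 250, 1936]) cube([394, 54, 35]);
translate([195, 250, 2263]) cube([394, 54, 35]);


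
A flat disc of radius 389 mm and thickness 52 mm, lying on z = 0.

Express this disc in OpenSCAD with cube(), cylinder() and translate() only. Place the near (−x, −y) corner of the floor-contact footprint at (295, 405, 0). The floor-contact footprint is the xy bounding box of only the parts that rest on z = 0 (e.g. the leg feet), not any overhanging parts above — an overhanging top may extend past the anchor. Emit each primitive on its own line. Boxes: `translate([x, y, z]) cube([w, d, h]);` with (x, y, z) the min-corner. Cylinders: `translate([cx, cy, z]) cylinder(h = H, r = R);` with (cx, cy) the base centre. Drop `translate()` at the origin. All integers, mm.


translate([684, 794, 0]) cylinder(h = 52, r = 389);


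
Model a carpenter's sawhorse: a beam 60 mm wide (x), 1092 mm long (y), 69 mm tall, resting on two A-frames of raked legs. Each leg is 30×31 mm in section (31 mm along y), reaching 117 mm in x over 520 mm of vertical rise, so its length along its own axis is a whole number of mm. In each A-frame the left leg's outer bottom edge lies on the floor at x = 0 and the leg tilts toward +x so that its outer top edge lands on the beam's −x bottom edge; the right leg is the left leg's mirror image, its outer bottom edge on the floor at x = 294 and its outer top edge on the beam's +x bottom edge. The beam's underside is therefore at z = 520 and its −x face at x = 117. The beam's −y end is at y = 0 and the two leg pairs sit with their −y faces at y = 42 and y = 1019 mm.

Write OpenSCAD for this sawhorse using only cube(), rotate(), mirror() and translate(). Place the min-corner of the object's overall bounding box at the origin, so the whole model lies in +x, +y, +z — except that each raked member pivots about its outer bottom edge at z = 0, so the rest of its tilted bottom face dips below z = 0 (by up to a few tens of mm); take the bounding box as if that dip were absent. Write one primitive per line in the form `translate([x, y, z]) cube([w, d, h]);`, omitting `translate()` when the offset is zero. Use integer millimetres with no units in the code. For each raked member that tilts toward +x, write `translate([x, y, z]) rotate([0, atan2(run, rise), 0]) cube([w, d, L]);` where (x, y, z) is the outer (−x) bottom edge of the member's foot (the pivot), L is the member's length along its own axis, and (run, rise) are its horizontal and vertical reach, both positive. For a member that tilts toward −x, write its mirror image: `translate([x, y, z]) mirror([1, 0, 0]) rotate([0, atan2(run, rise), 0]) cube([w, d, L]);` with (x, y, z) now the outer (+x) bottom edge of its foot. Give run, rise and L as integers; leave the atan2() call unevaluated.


// leg length = √(117² + 520²) = 533
// right-leg outer foot x = 2·117 + 60 = 294
// beam min-corner = (117, 0, 520)
translate([117, 0, 520]) cube([60, 1092, 69]);
translate([0, 42, 0]) rotate([0, atan2(117, 520), 0]) cube([30, 31, 533]);
translate([294, 42, 0]) mirror([1, 0, 0]) rotate([0, atan2(117, 520), 0]) cube([30, 31, 533]);
translate([0, 1019, 0]) rotate([0, atan2(117, 520), 0]) cube([30, 31, 533]);
translate([294, 1019, 0]) mirror([1, 0, 0]) rotate([0, atan2(117, 520), 0]) cube([30, 31, 533]);


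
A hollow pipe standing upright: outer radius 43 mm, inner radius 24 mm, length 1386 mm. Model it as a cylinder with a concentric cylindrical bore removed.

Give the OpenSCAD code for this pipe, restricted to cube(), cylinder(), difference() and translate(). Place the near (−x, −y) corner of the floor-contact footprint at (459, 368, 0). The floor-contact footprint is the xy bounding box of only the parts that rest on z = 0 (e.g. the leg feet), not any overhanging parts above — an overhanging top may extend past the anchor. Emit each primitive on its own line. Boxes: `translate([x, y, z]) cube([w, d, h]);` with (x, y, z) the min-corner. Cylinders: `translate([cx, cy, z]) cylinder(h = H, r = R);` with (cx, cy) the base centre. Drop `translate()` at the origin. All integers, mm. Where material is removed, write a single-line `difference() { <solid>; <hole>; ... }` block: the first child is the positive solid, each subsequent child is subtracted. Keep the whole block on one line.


difference() { translate([502, 411, 0]) cylinder(h = 1386, r = 43); translate([502, 411, 0]) cylinder(h = 1386, r = 24); }


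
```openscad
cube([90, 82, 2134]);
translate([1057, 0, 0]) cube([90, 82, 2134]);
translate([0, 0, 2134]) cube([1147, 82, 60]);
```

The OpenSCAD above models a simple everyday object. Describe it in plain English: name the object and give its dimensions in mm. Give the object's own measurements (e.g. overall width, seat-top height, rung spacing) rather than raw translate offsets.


A door frame. The clear opening is 967 mm wide and 2134 mm high. Two 90 mm wide jambs, 82 mm deep, stand either side of the opening from the floor to the top of the opening. A 60 mm thick head sits across the top of both jambs, spanning the full outside width of the frame.


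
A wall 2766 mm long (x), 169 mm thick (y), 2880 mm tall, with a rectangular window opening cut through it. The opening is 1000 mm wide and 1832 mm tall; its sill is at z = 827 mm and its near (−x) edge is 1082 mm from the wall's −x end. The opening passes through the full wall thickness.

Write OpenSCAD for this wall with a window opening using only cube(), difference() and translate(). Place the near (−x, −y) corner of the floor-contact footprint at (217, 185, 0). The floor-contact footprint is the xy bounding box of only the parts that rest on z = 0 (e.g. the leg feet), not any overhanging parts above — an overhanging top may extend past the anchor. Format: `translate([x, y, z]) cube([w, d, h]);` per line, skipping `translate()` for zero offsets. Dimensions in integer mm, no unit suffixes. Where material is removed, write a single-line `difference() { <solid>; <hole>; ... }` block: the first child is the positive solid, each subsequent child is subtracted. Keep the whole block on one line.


difference() { translate([217, 185, 0]) cube([2766, 169, 2880]); translate([1299, 185, 827]) cube([1000, 169, 1832]); }


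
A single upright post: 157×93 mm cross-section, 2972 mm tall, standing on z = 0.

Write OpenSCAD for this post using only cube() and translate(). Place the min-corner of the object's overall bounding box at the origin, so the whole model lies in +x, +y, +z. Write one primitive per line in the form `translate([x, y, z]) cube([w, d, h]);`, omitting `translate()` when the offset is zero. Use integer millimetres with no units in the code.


cube([157, 93, 2972]);


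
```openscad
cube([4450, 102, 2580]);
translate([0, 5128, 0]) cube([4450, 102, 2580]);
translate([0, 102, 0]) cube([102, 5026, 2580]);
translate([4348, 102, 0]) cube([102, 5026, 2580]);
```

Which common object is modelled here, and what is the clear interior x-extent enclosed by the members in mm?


A house (or room) frame. The interior width is 4246 mm.

Four 2580 mm walls enclosing a rectangle with no floor or roof — a room or house frame. Outside width is 4450 mm and wall thickness is 102 mm, so the interior width is 4450 − 2 × 102 = 4246 mm.


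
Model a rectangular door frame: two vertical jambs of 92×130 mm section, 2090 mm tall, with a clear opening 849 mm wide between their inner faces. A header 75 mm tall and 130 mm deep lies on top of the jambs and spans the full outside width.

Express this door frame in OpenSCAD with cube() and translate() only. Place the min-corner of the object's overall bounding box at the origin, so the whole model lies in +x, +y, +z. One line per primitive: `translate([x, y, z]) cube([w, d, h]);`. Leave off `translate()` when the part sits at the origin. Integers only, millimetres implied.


cube([92, 130, 2090]);
translate([941, 0, 0]) cube([92, 130, 2090]);
translate([0, 0, 2090]) cube([1033, 130, 75]);


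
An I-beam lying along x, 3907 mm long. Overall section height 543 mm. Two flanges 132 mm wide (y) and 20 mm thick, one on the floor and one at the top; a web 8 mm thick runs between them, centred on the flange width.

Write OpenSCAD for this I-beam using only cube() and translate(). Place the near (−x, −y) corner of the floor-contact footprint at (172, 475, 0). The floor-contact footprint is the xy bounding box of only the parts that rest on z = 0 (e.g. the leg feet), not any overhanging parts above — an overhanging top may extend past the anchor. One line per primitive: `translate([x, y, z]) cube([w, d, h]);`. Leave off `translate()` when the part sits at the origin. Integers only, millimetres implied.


translate([172, 475, 0]) cube([3907, 132, 20]);
translate([172, 537, 20]) cube([3907, 8, 503]);
translate([172, 475, 523]) cube([3907, 132, 20]);


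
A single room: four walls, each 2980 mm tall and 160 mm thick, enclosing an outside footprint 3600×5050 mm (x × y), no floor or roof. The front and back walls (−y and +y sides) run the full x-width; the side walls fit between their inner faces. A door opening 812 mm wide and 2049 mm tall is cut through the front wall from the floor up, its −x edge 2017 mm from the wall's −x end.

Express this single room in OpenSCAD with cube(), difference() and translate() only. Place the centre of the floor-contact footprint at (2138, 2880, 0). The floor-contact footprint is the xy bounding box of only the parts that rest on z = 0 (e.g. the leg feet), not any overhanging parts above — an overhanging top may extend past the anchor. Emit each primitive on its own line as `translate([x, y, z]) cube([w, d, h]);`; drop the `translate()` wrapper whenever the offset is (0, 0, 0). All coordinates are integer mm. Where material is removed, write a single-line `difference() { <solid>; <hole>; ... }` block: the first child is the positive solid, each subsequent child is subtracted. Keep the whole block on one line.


difference() { translate([338, 355, 0]) cube([3600, 160, 2980]); translate([2355, 355, 0]) cube([812, 160, 2049]); }
translate([338, 5245, 0]) cube([3600, 160, 2980]);
translate([338, 515, 0]) cube([160, 4730, 2980]);
translate([3778, 515, 0]) cube([160, 4730, 2980]);


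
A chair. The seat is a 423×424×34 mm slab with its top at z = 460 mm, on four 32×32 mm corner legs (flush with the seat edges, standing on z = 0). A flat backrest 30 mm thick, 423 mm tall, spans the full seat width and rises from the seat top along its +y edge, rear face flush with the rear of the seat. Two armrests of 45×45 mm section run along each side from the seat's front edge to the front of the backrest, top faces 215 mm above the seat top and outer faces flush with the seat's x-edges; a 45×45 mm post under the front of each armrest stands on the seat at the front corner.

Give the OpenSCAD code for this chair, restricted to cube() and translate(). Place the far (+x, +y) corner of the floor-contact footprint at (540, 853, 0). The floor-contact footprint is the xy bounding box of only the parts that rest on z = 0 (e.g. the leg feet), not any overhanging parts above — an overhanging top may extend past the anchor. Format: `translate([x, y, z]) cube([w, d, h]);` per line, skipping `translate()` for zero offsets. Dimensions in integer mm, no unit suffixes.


// leg_h = 460 - 34 = 426
// arm post h = 215 - 45 = 170
translate([117, 429, 426]) cube([423, 424, 34]);
translate([117, 429, 0]) cube([32, 32, 426]);
translate([508, 429, 0]) cube([32, 32, 426]);
translate([117, 821, 0]) cube([32, 32, 426]);
translate([508, 821, 0]) cube([32, 32, 426]);
translate([117, 823, 460]) cube([423, 30, 423]);
translate([117, 429, 630]) cube([45, 394, 45]);
translate([495, 429, 630]) cube([45, 394, 45]);
translate([117, 429, 460]) cube([45, 45, 170]);
translate([495, 429, 460]) cube([45, 45, 170]);


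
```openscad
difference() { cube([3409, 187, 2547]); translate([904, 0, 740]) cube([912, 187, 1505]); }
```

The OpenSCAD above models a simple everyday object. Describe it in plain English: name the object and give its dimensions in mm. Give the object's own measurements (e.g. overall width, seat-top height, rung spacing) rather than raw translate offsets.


A wall 3409 mm long (x), 187 mm thick (y), 2547 mm tall, with a rectangular window opening cut through it. The opening is 912 mm wide and 1505 mm tall; its sill is at z = 740 mm and its near (−x) edge is 904 mm from the wall's −x end. The opening passes through the full wall thickness.


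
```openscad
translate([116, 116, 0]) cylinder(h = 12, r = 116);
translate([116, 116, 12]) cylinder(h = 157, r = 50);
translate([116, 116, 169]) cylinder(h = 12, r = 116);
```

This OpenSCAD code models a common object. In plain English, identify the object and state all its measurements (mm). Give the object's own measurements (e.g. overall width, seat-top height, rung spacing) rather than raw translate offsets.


A spool: two coaxial disc flanges of radius 116 mm and thickness 12 mm, joined by a core cylinder of radius 50 mm and height 157 mm. The lower flange rests on z = 0 and the three cylinders share a vertical axis.


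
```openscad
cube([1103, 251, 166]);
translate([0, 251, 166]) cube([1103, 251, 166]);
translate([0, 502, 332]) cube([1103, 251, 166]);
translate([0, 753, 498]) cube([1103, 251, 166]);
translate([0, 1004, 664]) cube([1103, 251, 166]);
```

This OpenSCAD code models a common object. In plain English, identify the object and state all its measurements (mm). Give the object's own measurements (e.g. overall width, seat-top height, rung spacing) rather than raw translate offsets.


A straight staircase of 5 solid steps. Each step is 1103 mm wide (x), 251 mm deep (y, the going) and 166 mm tall (the rise). The first step rests on the floor; each subsequent step sits one going further in +y and one rise higher in +z, directly behind and above the previous step with no overlap.


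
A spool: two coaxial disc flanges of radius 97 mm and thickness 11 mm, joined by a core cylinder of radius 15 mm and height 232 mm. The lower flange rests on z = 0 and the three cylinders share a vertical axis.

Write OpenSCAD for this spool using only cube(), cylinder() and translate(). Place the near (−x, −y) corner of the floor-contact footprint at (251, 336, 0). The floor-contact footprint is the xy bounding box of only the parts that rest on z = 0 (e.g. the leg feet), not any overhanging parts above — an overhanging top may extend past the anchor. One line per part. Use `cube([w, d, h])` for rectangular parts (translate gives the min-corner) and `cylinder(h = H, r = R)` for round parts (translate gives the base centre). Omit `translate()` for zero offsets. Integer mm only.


translate([348, 433, 0]) cylinder(h = 11, r = 97);
translate([348, 433, 11]) cylinder(h = 232, r = 15);
translate([348, 433, 243]) cylinder(h = 11, r = 97);


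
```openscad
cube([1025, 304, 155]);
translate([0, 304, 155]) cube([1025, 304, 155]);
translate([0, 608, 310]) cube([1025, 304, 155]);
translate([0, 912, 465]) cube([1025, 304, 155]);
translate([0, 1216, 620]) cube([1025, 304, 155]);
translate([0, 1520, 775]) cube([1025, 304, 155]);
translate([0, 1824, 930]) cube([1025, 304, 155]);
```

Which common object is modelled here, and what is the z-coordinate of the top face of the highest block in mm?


A staircase. The total rise is 1085 mm.

7 identical blocks, each offset up and back from the previous — a staircase. Each step is 155 mm tall and there are 7 of them, so the total rise is 7 × 155 = 1085 mm.


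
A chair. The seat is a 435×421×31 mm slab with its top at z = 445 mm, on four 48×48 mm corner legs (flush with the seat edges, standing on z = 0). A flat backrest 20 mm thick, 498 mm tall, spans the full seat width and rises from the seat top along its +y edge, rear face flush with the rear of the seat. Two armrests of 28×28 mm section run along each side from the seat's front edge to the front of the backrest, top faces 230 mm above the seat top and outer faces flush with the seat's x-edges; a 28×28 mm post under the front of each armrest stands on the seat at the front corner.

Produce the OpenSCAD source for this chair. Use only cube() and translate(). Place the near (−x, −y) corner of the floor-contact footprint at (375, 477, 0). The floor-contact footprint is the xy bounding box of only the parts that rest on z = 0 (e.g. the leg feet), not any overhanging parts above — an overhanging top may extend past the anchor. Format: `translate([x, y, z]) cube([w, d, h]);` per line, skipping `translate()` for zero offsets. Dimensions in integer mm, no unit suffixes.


translate([375, 477, 414]) cube([435, 421, 31]);
translate([375, 477, 0]) cube([48, 48, 414]);
translate([762, 477, 0]) cube([48, 48, 414]);
translate([375, 850, 0]) cube([48, 48, 414]);
translate([762, 850, 0]) cube([48, 48, 414]);
translate([375, 878, 445]) cube([435, 20, 498]);
translate([375, 477, 647]) cube([28, 401, 28]);
translate([782, 477, 647]) cube([28, 401, 28]);
translate([375, 477, 445]) cube([28, 28, 202]);
translate([782, 477, 445]) cube([28, 28, 202]);
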